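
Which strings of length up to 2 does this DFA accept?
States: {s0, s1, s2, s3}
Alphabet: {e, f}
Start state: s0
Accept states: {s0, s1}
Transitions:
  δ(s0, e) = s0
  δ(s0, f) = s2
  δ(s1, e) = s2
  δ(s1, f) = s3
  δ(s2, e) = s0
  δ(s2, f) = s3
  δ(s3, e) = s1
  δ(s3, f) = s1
ε, e, ee, fe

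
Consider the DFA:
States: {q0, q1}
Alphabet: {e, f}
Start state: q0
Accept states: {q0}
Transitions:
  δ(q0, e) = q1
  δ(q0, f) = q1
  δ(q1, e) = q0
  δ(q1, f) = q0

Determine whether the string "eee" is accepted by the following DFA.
Processing string "eee":
  q0 --e--> q1
  q1 --e--> q0
  q0 --e--> q1
Final state: q1
Accept states: {q0}
No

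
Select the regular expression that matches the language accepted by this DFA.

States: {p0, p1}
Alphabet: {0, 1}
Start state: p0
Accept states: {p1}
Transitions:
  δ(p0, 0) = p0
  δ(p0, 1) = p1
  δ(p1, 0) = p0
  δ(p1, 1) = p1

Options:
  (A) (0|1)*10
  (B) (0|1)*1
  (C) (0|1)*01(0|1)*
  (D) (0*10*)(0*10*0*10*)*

Check each option against the DFA on short strings; one disagreement eliminates an option:
  (A) (0|1)*10: on '1' the DFA goes p0 → p1 and accepts (p1 ∈ Accept), but the regex does not match it → eliminate
  (B) (0|1)*1: agrees with the DFA on every string of length ≤ 6
  (C) (0|1)*01(0|1)*: on '1' the DFA goes p0 → p1 and accepts (p1 ∈ Accept), but the regex does not match it → eliminate
  (D) (0*10*)(0*10*0*10*)*: on '10' the DFA goes p0 → p1 → p0 and rejects (p0 ∉ Accept), but the regex matches it → eliminate
Only (B) is consistent with the DFA.
(B) (0|1)*1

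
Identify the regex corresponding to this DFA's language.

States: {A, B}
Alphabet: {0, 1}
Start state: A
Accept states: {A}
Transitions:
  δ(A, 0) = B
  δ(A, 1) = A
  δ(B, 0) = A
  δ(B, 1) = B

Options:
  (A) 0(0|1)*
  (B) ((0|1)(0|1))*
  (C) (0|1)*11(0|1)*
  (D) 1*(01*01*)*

Check each option against the DFA on short strings; one disagreement eliminates an option:
  (A) 0(0|1)*: on ε the DFA stays in A and accepts (A ∈ Accept), but the regex does not match it → eliminate
  (B) ((0|1)(0|1))*: on '1' the DFA goes A → A and accepts (A ∈ Accept), but the regex does not match it → eliminate
  (C) (0|1)*11(0|1)*: on ε the DFA stays in A and accepts (A ∈ Accept), but the regex does not match it → eliminate
  (D) 1*(01*01*)*: agrees with the DFA on every string of length ≤ 6
Only (D) is consistent with the DFA.
(D) 1*(01*01*)*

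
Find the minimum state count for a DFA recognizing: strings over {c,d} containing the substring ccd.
By Myhill–Nerode, count the distinguishable equivalence classes: 4 classes — one per longest suffix of the input that is a prefix of 'ccd' (lengths 0 through 2), plus an absorbing 'already seen ccd' class.
4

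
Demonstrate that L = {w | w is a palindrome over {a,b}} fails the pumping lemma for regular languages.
Assume L is regular with pumping length p. Idea: pumping the leading a-block breaks the symmetry.
Choose s = a^p b a^p (a palindrome of length 2p+1 ≥ p). By the pumping lemma, s = xyz with |xy| ≤ p, |y| > 0, so y = a^k with k > 0 (xy lies entirely in the first a^p). Then xy²z = a^(p+k) b a^p, which is not a palindrome since p+k ≠ p.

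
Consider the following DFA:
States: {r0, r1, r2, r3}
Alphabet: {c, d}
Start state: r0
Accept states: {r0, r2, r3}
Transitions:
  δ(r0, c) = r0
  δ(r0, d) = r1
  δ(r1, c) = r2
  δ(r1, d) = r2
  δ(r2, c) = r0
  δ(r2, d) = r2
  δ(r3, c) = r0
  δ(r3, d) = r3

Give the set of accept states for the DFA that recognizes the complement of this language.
Complement accept states = All states \ Original accept states
= {r0, r1, r2, r3} \ {r0, r2, r3}
{r1}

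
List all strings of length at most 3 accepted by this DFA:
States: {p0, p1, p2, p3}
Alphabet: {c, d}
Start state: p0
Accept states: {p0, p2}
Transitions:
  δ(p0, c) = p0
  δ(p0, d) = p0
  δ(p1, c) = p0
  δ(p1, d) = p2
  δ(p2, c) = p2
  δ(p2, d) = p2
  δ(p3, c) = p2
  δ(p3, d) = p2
ε, c, d, cc, cd, dc, dd, ccc, ccd, cdc, cdd, dcc, dcd, ddc, ddd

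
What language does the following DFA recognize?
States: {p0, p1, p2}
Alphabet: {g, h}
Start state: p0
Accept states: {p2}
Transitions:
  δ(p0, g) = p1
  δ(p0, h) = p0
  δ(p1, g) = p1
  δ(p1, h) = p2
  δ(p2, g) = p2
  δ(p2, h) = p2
Testing a few strings:
  'hh' → reject
  'hhgh' → accept
  'h' → reject
  'gh' → accept
State roles: p0=no g seen yet; p1=seen a g, waiting for h; p2=substring gh seen
All strings over {g,h} containing the substring gh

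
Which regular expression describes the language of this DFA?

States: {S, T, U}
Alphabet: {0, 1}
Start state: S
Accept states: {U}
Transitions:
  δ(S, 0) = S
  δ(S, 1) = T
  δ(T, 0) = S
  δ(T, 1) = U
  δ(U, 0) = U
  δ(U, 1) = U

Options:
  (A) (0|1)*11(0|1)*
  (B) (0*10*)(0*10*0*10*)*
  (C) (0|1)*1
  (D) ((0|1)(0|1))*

Check each option against the DFA on short strings; one disagreement eliminates an option:
  (A) (0|1)*11(0|1)*: agrees with the DFA on every string of length ≤ 6
  (B) (0*10*)(0*10*0*10*)*: on '1' the DFA goes S → T and rejects (T ∉ Accept), but the regex matches it → eliminate
  (C) (0|1)*1: on '1' the DFA goes S → T and rejects (T ∉ Accept), but the regex matches it → eliminate
  (D) ((0|1)(0|1))*: on ε the DFA stays in S and rejects (S ∉ Accept), but the regex matches it → eliminate
Only (A) is consistent with the DFA.
(A) (0|1)*11(0|1)*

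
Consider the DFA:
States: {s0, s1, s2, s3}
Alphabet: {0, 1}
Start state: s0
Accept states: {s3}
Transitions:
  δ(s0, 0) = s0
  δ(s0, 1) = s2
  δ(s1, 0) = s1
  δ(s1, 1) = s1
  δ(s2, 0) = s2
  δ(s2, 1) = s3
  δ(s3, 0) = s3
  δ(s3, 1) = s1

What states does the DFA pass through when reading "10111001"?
read '1': s0 → s2
  read '0': s2 → s2
  read '1': s2 → s3
  read '1': s3 → s1
  read '1': s1 → s1
  read '0': s1 → s1
  read '0': s1 → s1
  read '1': s1 → s1
s0 -> s2 -> s2 -> s3 -> s1 -> s1 -> s1 -> s1 -> s1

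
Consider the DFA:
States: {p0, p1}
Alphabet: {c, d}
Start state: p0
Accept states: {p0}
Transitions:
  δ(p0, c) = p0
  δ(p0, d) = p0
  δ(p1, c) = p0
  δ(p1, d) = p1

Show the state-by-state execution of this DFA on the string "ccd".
read 'c': p0 → p0
  read 'c': p0 → p0
  read 'd': p0 → p0
p0 -> p0 -> p0 -> p0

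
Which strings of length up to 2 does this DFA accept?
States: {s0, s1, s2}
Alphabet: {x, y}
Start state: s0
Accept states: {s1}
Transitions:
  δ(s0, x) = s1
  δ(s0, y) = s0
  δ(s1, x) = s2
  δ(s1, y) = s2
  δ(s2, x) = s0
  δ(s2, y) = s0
x, yx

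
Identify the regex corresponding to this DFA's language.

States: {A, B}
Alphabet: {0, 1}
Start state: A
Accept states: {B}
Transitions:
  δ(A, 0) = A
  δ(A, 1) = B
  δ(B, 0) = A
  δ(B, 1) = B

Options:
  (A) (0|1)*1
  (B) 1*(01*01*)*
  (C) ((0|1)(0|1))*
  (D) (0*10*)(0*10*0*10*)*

Check each option against the DFA on short strings; one disagreement eliminates an option:
  (A) (0|1)*1: agrees with the DFA on every string of length ≤ 6
  (B) 1*(01*01*)*: on ε the DFA stays in A and rejects (A ∉ Accept), but the regex matches it → eliminate
  (C) ((0|1)(0|1))*: on ε the DFA stays in A and rejects (A ∉ Accept), but the regex matches it → eliminate
  (D) (0*10*)(0*10*0*10*)*: on '10' the DFA goes A → B → A and rejects (A ∉ Accept), but the regex matches it → eliminate
Only (A) is consistent with the DFA.
(A) (0|1)*1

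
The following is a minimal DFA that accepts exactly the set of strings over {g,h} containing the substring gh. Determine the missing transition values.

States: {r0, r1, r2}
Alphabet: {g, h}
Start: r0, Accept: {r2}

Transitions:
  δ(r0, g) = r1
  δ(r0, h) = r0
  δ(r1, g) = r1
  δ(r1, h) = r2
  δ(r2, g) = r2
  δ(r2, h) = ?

From the language and accept set, identify what each state tracks — r0: no g seen yet; r1: seen a g, waiting for h; r2: substring gh seen.
Each missing δ(q, a) is the state matching the new tracked value after reading a.
δ(r2, h) = r2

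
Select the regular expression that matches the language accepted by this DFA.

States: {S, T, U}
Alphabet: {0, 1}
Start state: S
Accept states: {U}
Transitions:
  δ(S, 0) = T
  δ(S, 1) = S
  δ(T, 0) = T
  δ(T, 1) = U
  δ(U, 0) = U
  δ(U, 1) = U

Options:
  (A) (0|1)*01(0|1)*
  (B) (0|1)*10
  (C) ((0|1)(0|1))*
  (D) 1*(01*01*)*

Check each option against the DFA on short strings; one disagreement eliminates an option:
  (A) (0|1)*01(0|1)*: agrees with the DFA on every string of length ≤ 6
  (B) (0|1)*10: on '01' the DFA goes S → T → U and accepts (U ∈ Accept), but the regex does not match it → eliminate
  (C) ((0|1)(0|1))*: on ε the DFA stays in S and rejects (S ∉ Accept), but the regex matches it → eliminate
  (D) 1*(01*01*)*: on ε the DFA stays in S and rejects (S ∉ Accept), but the regex matches it → eliminate
Only (A) is consistent with the DFA.
(A) (0|1)*01(0|1)*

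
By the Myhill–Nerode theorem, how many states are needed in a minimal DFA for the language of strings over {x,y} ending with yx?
By Myhill–Nerode, count the distinguishable equivalence classes: three classes — suffix matches ε, y, or yx.
3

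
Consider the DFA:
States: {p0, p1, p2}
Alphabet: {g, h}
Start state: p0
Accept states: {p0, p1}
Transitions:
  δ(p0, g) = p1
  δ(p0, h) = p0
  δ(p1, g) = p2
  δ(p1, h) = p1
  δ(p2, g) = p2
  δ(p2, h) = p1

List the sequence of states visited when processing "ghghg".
read 'g': p0 → p1
  read 'h': p1 → p1
  read 'g': p1 → p2
  read 'h': p2 → p1
  read 'g': p1 → p2
p0 -> p1 -> p1 -> p2 -> p1 -> p2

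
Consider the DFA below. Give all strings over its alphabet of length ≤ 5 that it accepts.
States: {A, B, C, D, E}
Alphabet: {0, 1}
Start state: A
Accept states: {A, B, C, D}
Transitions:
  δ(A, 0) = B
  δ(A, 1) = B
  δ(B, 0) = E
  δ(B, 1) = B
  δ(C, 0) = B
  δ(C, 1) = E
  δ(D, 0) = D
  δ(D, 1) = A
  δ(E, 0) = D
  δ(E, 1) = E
ε, 0, 1, 01, 11, 000, 011, 100, 111, 0000, 0001, 0010, 0100, 0111, 1000, 1001, 1010, 1100, 1111, 00000, 00001, 00010, 00011, 00100, 00101, 00110, 01000, 01001, 01010, 01100, 01111, 10000, 10001, 10010, 10011, 10100, 10101, 10110, 11000, 11001, 11010, 11100, 11111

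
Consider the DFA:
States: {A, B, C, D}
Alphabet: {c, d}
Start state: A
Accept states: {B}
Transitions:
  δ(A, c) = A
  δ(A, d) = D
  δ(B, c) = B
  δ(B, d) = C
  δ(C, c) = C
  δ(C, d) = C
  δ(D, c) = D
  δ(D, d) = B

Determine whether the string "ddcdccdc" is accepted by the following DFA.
Processing string "ddcdccdc":
  A --d--> D
  D --d--> B
  B --c--> B
  B --d--> C
  C --c--> C
  C --c--> C
  C --d--> C
  C --c--> C
Final state: C
Accept states: {B}
No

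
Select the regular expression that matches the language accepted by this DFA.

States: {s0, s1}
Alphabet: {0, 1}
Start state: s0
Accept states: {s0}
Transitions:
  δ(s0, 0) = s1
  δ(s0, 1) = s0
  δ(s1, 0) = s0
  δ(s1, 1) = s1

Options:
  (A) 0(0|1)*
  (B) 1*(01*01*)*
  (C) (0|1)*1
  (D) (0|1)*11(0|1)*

Check each option against the DFA on short strings; one disagreement eliminates an option:
  (A) 0(0|1)*: on ε the DFA stays in s0 and accepts (s0 ∈ Accept), but the regex does not match it → eliminate
  (B) 1*(01*01*)*: agrees with the DFA on every string of length ≤ 6
  (C) (0|1)*1: on ε the DFA stays in s0 and accepts (s0 ∈ Accept), but the regex does not match it → eliminate
  (D) (0|1)*11(0|1)*: on ε the DFA stays in s0 and accepts (s0 ∈ Accept), but the regex does not match it → eliminate
Only (B) is consistent with the DFA.
(B) 1*(01*01*)*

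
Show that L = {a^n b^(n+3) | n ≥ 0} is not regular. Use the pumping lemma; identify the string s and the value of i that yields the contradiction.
Assume L is regular with pumping length p. Idea: pumping the a-block breaks the fixed offset of 3.
Choose s = a^p b^(p+3) ∈ L. By the pumping lemma, s = xyz with |xy| ≤ p, |y| > 0, so y = a^k with k ≥ 1. Then xy²z = a^(p+k) b^(p+3). For this to be in L we would need p+3 = (p+k)+3, i.e. k = 0, contradicting k ≥ 1. So xy²z ∉ L.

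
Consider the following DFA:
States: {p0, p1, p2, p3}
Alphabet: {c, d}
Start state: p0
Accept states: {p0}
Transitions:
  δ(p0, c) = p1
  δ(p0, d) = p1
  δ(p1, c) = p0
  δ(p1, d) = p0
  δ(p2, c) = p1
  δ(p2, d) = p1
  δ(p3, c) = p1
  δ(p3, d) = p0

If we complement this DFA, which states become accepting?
Complement accept states = All states \ Original accept states
= {p0, p1, p2, p3} \ {p0}
{p1, p2, p3}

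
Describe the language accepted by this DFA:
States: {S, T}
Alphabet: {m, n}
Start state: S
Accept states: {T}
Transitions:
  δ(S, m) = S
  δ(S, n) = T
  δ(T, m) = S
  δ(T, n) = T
Testing a few strings:
  'mn' → accept
  'mm' → reject
  'mmm' → reject
  'm' → reject
State roles: S=last symbol not n; T=last symbol is n
All strings over {m,n} ending with n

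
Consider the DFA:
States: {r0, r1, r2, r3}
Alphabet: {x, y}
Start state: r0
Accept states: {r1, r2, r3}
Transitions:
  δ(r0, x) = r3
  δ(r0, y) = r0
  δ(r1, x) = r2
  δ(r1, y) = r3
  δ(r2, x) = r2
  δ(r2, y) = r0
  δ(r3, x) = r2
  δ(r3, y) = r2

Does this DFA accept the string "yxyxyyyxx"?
Processing string "yxyxyyyxx":
  r0 --y--> r0
  r0 --x--> r3
  r3 --y--> r2
  r2 --x--> r2
  r2 --y--> r0
  r0 --y--> r0
  r0 --y--> r0
  r0 --x--> r3
  r3 --x--> r2
Final state: r2
Accept states: {r1, r2, r3}
Yes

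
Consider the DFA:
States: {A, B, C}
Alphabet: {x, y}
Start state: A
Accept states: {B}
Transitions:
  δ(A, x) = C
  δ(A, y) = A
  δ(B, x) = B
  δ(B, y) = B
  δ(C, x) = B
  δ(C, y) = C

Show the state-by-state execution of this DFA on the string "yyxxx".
read 'y': A → A
  read 'y': A → A
  read 'x': A → C
  read 'x': C → B
  read 'x': B → B
A -> A -> A -> C -> B -> B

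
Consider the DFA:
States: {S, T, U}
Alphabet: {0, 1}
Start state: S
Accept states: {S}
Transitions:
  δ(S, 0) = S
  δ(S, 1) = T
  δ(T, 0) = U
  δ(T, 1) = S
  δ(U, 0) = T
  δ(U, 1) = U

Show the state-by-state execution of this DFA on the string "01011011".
read '0': S → S
  read '1': S → T
  read '0': T → U
  read '1': U → U
  read '1': U → U
  read '0': U → T
  read '1': T → S
  read '1': S → T
S -> S -> T -> U -> U -> U -> T -> S -> T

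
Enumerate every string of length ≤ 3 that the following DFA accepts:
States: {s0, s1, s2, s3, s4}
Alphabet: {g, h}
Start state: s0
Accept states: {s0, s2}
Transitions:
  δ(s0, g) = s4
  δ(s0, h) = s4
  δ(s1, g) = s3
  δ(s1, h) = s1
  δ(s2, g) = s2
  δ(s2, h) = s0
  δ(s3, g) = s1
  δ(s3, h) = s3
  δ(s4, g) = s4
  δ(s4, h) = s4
ε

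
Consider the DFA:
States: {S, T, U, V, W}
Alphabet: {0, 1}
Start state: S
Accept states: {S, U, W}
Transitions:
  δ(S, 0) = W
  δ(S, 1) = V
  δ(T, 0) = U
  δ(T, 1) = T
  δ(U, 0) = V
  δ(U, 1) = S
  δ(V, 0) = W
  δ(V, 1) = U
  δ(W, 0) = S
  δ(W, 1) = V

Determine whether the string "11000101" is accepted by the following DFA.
Processing string "11000101":
  S --1--> V
  V --1--> U
  U --0--> V
  V --0--> W
  W --0--> S
  S --1--> V
  V --0--> W
  W --1--> V
Final state: V
Accept states: {S, U, W}
No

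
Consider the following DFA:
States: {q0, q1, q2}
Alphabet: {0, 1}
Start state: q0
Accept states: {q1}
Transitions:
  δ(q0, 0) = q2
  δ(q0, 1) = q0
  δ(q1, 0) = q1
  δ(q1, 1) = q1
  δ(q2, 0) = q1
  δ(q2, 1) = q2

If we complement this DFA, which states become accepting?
Complement accept states = All states \ Original accept states
= {q0, q1, q2} \ {q1}
{q0, q2}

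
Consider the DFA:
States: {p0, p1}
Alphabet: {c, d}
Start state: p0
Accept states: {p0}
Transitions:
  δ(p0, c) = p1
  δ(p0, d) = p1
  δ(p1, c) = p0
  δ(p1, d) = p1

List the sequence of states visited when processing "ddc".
read 'd': p0 → p1
  read 'd': p1 → p1
  read 'c': p1 → p0
p0 -> p1 -> p1 -> p0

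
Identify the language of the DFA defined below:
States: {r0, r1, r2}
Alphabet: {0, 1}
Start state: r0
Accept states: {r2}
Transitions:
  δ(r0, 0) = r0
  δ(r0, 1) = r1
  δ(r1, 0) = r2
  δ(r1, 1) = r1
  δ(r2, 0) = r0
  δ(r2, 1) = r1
Testing a few strings:
  '0011' → reject
  '1000' → reject
  '0' → reject
  '00' → reject
State roles: r0=no suffix match; r1=one trailing 1; r2=suffix is 10
All binary strings ending with 10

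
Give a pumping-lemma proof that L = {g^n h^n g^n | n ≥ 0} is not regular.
Assume L is regular with pumping length p. Idea: pumping the first g-block unbalances it against the other two.
Choose s = g^p h^p g^p ∈ L (|s| = 3p ≥ p). By the pumping lemma, s = xyz with |xy| ≤ p, |y| > 0, so y = g^k with k ≥ 1, inside the first g-block. Then xy²z = g^(p+k) h^p g^p. The first block has length p+k ≠ p, so the three block lengths are no longer equal and xy²z ∉ L.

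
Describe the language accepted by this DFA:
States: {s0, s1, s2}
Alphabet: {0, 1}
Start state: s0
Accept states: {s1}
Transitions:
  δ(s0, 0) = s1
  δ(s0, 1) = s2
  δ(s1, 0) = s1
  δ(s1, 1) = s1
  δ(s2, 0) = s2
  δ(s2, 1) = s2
Testing a few strings:
  '101' → reject
  '0' → accept
  '11' → reject
  '10' → reject
State roles: s0=no input read; s1=started with 0; s2=started with 1 (dead)
All binary strings starting with 0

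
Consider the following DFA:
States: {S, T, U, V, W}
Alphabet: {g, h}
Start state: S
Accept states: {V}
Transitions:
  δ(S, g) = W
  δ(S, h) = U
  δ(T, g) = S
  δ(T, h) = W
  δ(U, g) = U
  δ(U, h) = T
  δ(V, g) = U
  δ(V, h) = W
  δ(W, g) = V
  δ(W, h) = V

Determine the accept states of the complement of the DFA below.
Complement accept states = All states \ Original accept states
= {S, T, U, V, W} \ {V}
{S, T, U, W}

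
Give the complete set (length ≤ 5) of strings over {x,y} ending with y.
y, xy, yy, xxy, xyy, yxy, yyy, xxxy, xxyy, xyxy, xyyy, yxxy, yxyy, yyxy, yyyy, xxxxy, xxxyy, xxyxy, xxyyy, xyxxy, xyxyy, xyyxy, xyyyy, yxxxy, yxxyy, yxyxy, yxyyy, yyxxy, yyxyy, yyyxy, yyyyy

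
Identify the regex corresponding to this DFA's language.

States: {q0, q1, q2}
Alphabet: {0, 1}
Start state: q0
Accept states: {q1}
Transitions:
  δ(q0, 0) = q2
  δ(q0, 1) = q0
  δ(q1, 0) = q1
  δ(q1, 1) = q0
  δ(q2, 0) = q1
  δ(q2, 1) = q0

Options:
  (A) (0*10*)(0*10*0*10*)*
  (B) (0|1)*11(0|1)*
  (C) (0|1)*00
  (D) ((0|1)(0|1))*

Check each option against the DFA on short strings; one disagreement eliminates an option:
  (A) (0*10*)(0*10*0*10*)*: on '1' the DFA goes q0 → q0 and rejects (q0 ∉ Accept), but the regex matches it → eliminate
  (B) (0|1)*11(0|1)*: on '00' the DFA goes q0 → q2 → q1 and accepts (q1 ∈ Accept), but the regex does not match it → eliminate
  (C) (0|1)*00: agrees with the DFA on every string of length ≤ 6
  (D) ((0|1)(0|1))*: on ε the DFA stays in q0 and rejects (q0 ∉ Accept), but the regex matches it → eliminate
Only (C) is consistent with the DFA.
(C) (0|1)*00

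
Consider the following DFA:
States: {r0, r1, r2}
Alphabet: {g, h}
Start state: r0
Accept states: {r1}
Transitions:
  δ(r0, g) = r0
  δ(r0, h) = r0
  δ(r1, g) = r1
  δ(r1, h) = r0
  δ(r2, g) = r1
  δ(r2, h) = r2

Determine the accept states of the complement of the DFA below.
Complement accept states = All states \ Original accept states
= {r0, r1, r2} \ {r1}
{r0, r2}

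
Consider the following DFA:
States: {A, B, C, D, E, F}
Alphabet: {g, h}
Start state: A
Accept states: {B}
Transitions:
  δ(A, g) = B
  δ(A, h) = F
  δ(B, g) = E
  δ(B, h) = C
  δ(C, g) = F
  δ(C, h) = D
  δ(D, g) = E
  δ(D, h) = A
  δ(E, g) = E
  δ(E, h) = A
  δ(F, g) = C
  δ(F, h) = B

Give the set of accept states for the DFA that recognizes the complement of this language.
Complement accept states = All states \ Original accept states
= {A, B, C, D, E, F} \ {B}
{A, C, D, E, F}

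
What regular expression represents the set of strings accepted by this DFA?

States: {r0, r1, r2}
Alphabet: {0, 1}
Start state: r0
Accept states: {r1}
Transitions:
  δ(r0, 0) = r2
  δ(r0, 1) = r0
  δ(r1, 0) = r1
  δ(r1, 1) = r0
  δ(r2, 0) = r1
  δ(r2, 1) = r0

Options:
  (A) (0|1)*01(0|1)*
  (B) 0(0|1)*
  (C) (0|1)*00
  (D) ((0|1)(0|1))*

Check each option against the DFA on short strings; one disagreement eliminates an option:
  (A) (0|1)*01(0|1)*: on '00' the DFA goes r0 → r2 → r1 and accepts (r1 ∈ Accept), but the regex does not match it → eliminate
  (B) 0(0|1)*: on '0' the DFA goes r0 → r2 and rejects (r2 ∉ Accept), but the regex matches it → eliminate
  (C) (0|1)*00: agrees with the DFA on every string of length ≤ 6
  (D) ((0|1)(0|1))*: on ε the DFA stays in r0 and rejects (r0 ∉ Accept), but the regex matches it → eliminate
Only (C) is consistent with the DFA.
(C) (0|1)*00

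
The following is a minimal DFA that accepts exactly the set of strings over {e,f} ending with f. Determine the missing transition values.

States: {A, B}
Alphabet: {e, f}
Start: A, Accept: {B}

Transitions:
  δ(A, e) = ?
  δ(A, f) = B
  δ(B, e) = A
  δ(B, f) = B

From the language and accept set, identify what each state tracks — A: last symbol not f; B: last symbol is f.
Each missing δ(q, a) is the state matching the new tracked value after reading a.
δ(A, e) = A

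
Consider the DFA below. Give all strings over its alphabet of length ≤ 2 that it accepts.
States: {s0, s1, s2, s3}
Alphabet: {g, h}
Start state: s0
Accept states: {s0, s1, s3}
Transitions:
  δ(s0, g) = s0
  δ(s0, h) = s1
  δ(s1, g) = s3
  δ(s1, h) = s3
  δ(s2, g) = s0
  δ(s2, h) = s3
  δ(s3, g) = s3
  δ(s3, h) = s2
ε, g, h, gg, gh, hg, hh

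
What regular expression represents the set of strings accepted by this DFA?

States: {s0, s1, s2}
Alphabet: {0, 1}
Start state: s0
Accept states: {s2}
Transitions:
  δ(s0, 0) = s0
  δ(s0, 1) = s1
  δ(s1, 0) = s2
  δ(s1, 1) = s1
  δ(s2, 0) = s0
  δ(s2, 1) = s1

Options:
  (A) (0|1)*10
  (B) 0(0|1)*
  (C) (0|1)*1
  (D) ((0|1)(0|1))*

Check each option against the DFA on short strings; one disagreement eliminates an option:
  (A) (0|1)*10: agrees with the DFA on every string of length ≤ 6
  (B) 0(0|1)*: on '0' the DFA goes s0 → s0 and rejects (s0 ∉ Accept), but the regex matches it → eliminate
  (C) (0|1)*1: on '1' the DFA goes s0 → s1 and rejects (s1 ∉ Accept), but the regex matches it → eliminate
  (D) ((0|1)(0|1))*: on ε the DFA stays in s0 and rejects (s0 ∉ Accept), but the regex matches it → eliminate
Only (A) is consistent with the DFA.
(A) (0|1)*10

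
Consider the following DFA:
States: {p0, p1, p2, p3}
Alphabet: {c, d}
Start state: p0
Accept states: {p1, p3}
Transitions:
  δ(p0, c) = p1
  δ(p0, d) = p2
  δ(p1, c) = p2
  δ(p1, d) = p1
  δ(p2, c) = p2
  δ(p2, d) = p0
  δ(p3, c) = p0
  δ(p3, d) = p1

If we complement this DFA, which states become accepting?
Complement accept states = All states \ Original accept states
= {p0, p1, p2, p3} \ {p1, p3}
{p0, p2}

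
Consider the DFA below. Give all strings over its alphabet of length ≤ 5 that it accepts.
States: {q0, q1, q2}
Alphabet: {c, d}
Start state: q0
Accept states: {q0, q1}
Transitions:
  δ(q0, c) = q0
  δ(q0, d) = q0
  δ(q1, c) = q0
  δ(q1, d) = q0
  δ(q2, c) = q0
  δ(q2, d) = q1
ε, c, d, cc, cd, dc, dd, ccc, ccd, cdc, cdd, dcc, dcd, ddc, ddd, cccc, cccd, ccdc, ccdd, cdcc, cdcd, cddc, cddd, dccc, dccd, dcdc, dcdd, ddcc, ddcd, dddc, dddd, ccccc, ccccd, cccdc, cccdd, ccdcc, ccdcd, ccddc, ccddd, cdccc, cdccd, cdcdc, cdcdd, cddcc, cddcd, cdddc, cdddd, dcccc, dcccd, dccdc, dccdd, dcdcc, dcdcd, dcddc, dcddd, ddccc, ddccd, ddcdc, ddcdd, dddcc, dddcd, ddddc, ddddd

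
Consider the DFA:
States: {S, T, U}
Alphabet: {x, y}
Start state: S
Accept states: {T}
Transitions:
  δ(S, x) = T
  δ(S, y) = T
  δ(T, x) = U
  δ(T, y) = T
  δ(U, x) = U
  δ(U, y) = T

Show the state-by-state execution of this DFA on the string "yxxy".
read 'y': S → T
  read 'x': T → U
  read 'x': U → U
  read 'y': U → T
S -> T -> U -> U -> T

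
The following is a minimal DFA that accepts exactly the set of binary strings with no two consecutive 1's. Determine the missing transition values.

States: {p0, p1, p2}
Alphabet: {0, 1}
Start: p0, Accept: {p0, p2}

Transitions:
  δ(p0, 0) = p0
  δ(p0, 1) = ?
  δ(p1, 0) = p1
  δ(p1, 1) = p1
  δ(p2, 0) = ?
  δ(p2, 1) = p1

From the language and accept set, identify what each state tracks — p0: last symbol not 1 (ok); p1: saw 11 (dead); p2: last symbol 1 (ok).
Each missing δ(q, a) is the state matching the new tracked value after reading a.
δ(p0, 1) = p2; δ(p2, 0) = p0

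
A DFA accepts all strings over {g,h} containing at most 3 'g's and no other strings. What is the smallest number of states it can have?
By Myhill–Nerode, count the distinguishable equivalence classes: 5 classes — having seen 0, 1, …, 3, or >3 copies of 'g'; counts 0 through 3 are accepting and >3 is dead.
5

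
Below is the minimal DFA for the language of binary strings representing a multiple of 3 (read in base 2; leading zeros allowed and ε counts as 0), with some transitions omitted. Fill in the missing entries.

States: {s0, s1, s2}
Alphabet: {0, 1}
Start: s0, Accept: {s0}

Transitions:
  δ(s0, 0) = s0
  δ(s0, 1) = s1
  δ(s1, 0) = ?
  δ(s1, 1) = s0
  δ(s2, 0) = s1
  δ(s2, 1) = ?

From the language and accept set, identify what each state tracks — s0: value ≡ 0 (mod 3); s1: value ≡ 1 (mod 3); s2: value ≡ 2 (mod 3).
Each missing δ(q, a) is the state matching the new tracked value after reading a.
δ(s1, 0) = s2; δ(s2, 1) = s2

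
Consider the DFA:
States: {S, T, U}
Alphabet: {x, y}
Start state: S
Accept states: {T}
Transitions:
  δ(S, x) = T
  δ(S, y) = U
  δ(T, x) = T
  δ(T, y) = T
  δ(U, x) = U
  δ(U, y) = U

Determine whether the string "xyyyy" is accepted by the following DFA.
Processing string "xyyyy":
  S --x--> T
  T --y--> T
  T --y--> T
  T --y--> T
  T --y--> T
Final state: T
Accept states: {T}
Yes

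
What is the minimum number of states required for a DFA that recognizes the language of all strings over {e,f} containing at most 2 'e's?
By Myhill–Nerode, count the distinguishable equivalence classes: 4 classes — having seen 0, 1, 2, or >2 copies of 'e'; counts 0 through 2 are accepting and >2 is dead.
4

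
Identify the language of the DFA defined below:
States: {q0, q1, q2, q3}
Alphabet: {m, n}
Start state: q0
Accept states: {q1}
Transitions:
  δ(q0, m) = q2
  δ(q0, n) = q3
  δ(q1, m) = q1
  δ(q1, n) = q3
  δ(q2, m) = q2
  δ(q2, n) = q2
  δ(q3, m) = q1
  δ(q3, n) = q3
Testing a few strings:
  'nmn' → reject
  'n' → reject
  'nmmm' → accept
  'mnnm' → reject
State roles: q0=no input read; q1=started with n, last symbol m; q2=started with m (dead); q3=started with n, last symbol n
All strings over {m,n} that start with n and end with m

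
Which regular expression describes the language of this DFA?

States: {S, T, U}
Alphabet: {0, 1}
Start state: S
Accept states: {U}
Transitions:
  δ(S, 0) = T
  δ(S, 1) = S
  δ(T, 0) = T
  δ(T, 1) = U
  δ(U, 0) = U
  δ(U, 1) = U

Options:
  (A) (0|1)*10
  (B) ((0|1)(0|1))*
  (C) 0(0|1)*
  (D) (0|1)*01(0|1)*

Check each option against the DFA on short strings; one disagreement eliminates an option:
  (A) (0|1)*10: on '01' the DFA goes S → T → U and accepts (U ∈ Accept), but the regex does not match it → eliminate
  (B) ((0|1)(0|1))*: on ε the DFA stays in S and rejects (S ∉ Accept), but the regex matches it → eliminate
  (C) 0(0|1)*: on '0' the DFA goes S → T and rejects (T ∉ Accept), but the regex matches it → eliminate
  (D) (0|1)*01(0|1)*: agrees with the DFA on every string of length ≤ 6
Only (D) is consistent with the DFA.
(D) (0|1)*01(0|1)*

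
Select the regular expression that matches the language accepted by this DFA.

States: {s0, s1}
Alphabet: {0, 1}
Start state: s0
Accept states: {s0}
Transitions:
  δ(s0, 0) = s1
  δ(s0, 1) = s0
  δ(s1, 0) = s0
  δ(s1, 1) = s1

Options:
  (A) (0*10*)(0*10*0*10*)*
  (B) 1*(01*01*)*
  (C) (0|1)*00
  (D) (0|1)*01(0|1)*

Check each option against the DFA on short strings; one disagreement eliminates an option:
  (A) (0*10*)(0*10*0*10*)*: on ε the DFA stays in s0 and accepts (s0 ∈ Accept), but the regex does not match it → eliminate
  (B) 1*(01*01*)*: agrees with the DFA on every string of length ≤ 6
  (C) (0|1)*00: on ε the DFA stays in s0 and accepts (s0 ∈ Accept), but the regex does not match it → eliminate
  (D) (0|1)*01(0|1)*: on ε the DFA stays in s0 and accepts (s0 ∈ Accept), but the regex does not match it → eliminate
Only (B) is consistent with the DFA.
(B) 1*(01*01*)*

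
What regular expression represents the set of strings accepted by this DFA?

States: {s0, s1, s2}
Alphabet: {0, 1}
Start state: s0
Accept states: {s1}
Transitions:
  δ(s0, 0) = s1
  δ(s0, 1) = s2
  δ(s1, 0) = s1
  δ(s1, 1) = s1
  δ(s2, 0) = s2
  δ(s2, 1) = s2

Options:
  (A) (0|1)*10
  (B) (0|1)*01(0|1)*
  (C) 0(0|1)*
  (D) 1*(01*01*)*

Check each option against the DFA on short strings; one disagreement eliminates an option:
  (A) (0|1)*10: on '0' the DFA goes s0 → s1 and accepts (s1 ∈ Accept), but the regex does not match it → eliminate
  (B) (0|1)*01(0|1)*: on '0' the DFA goes s0 → s1 and accepts (s1 ∈ Accept), but the regex does not match it → eliminate
  (C) 0(0|1)*: agrees with the DFA on every string of length ≤ 6
  (D) 1*(01*01*)*: on ε the DFA stays in s0 and rejects (s0 ∉ Accept), but the regex matches it → eliminate
Only (C) is consistent with the DFA.
(C) 0(0|1)*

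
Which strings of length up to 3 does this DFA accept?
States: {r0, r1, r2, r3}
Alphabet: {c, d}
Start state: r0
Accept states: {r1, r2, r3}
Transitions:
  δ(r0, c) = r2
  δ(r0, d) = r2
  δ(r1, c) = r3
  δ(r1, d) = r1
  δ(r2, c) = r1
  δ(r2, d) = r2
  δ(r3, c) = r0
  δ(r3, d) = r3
c, d, cc, cd, dc, dd, ccc, ccd, cdc, cdd, dcc, dcd, ddc, ddd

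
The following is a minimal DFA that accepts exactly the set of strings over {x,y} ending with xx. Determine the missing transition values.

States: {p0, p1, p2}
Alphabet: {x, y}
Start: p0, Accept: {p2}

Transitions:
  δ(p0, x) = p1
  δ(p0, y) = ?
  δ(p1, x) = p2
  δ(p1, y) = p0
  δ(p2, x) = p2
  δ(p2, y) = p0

From the language and accept set, identify what each state tracks — p0: last symbol not x; p1: one trailing x; p2: two trailing x's.
Each missing δ(q, a) is the state matching the new tracked value after reading a.
δ(p0, y) = p0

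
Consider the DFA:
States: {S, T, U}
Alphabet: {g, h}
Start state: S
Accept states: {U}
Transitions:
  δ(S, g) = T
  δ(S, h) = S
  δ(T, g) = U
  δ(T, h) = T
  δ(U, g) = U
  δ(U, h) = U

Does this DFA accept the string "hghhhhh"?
Processing string "hghhhhh":
  S --h--> S
  S --g--> T
  T --h--> T
  T --h--> T
  T --h--> T
  T --h--> T
  T --h--> T
Final state: T
Accept states: {U}
No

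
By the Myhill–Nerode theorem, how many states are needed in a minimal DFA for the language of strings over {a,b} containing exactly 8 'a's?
By Myhill–Nerode, count the distinguishable equivalence classes: 10 classes — having seen 0, 1, …, 8, or >8 copies of 'a'; the count-8 class is the only accepting one and >8 is dead.
10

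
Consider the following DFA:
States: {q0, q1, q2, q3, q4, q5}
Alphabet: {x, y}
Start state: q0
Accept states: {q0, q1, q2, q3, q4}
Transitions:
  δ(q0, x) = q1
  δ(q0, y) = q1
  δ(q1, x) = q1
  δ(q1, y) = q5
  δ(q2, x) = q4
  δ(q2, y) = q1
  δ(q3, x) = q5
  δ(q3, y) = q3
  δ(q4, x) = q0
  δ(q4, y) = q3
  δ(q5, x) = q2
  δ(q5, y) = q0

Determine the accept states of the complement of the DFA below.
Complement accept states = All states \ Original accept states
= {q0, q1, q2, q3, q4, q5} \ {q0, q1, q2, q3, q4}
{q5}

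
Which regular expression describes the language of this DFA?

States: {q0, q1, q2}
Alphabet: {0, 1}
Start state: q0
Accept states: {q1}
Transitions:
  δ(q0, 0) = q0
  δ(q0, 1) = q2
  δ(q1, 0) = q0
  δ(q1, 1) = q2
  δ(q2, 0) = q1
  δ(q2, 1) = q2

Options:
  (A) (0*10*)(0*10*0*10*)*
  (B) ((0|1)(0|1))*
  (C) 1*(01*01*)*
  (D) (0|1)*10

Check each option against the DFA on short strings; one disagreement eliminates an option:
  (A) (0*10*)(0*10*0*10*)*: on '1' the DFA goes q0 → q2 and rejects (q2 ∉ Accept), but the regex matches it → eliminate
  (B) ((0|1)(0|1))*: on ε the DFA stays in q0 and rejects (q0 ∉ Accept), but the regex matches it → eliminate
  (C) 1*(01*01*)*: on ε the DFA stays in q0 and rejects (q0 ∉ Accept), but the regex matches it → eliminate
  (D) (0|1)*10: agrees with the DFA on every string of length ≤ 6
Only (D) is consistent with the DFA.
(D) (0|1)*10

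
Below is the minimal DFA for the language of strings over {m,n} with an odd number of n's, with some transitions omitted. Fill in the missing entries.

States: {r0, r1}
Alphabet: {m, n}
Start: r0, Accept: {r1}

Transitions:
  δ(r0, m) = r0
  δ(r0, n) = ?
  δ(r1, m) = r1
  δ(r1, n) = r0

From the language and accept set, identify what each state tracks — r0: even number of n's so far; r1: odd number of n's so far.
Each missing δ(q, a) is the state matching the new tracked value after reading a.
δ(r0, n) = r1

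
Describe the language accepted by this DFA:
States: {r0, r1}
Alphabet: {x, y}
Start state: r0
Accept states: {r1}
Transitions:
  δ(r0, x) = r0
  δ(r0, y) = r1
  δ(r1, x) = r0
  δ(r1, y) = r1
Testing a few strings:
  'x' → reject
  'xxx' → reject
  'xy' → accept
  'yx' → reject
State roles: r0=last symbol not y; r1=last symbol is y
All strings over {x,y} ending with y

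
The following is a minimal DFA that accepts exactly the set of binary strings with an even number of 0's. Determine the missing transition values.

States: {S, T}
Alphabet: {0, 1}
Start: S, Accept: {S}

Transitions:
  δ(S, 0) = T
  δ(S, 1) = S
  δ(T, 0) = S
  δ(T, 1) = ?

From the language and accept set, identify what each state tracks — S: even number of 0's so far; T: odd number of 0's so far.
Each missing δ(q, a) is the state matching the new tracked value after reading a.
δ(T, 1) = T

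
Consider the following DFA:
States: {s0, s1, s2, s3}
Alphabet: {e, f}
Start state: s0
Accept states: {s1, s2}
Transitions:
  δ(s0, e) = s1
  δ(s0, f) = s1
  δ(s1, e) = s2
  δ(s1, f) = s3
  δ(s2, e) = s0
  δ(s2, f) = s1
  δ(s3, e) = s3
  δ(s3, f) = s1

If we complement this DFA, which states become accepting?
Complement accept states = All states \ Original accept states
= {s0, s1, s2, s3} \ {s1, s2}
{s0, s3}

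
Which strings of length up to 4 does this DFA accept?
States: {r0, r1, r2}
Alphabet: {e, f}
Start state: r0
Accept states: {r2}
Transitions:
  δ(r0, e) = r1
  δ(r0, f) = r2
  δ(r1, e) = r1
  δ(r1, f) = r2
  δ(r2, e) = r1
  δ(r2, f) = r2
f, ef, ff, eef, eff, fef, fff, eeef, eeff, efef, efff, feef, feff, ffef, ffff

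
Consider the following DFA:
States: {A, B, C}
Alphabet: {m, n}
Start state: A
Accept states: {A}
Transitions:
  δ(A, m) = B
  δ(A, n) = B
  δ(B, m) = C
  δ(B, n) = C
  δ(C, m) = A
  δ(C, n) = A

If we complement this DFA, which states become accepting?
Complement accept states = All states \ Original accept states
= {A, B, C} \ {A}
{B, C}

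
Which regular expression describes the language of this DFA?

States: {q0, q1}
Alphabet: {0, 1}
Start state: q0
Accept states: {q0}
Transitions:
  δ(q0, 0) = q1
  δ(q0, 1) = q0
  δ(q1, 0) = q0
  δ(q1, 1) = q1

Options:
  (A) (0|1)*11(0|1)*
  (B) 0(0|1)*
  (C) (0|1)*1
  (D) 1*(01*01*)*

Check each option against the DFA on short strings; one disagreement eliminates an option:
  (A) (0|1)*11(0|1)*: on ε the DFA stays in q0 and accepts (q0 ∈ Accept), but the regex does not match it → eliminate
  (B) 0(0|1)*: on ε the DFA stays in q0 and accepts (q0 ∈ Accept), but the regex does not match it → eliminate
  (C) (0|1)*1: on ε the DFA stays in q0 and accepts (q0 ∈ Accept), but the regex does not match it → eliminate
  (D) 1*(01*01*)*: agrees with the DFA on every string of length ≤ 6
Only (D) is consistent with the DFA.
(D) 1*(01*01*)*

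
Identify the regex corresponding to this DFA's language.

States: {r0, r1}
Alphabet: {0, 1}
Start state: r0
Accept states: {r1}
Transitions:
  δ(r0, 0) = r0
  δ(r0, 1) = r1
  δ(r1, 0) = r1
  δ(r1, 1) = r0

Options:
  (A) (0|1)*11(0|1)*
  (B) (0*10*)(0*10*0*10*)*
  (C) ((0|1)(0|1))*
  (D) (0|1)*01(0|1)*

Check each option against the DFA on short strings; one disagreement eliminates an option:
  (A) (0|1)*11(0|1)*: on '1' the DFA goes r0 → r1 and accepts (r1 ∈ Accept), but the regex does not match it → eliminate
  (B) (0*10*)(0*10*0*10*)*: agrees with the DFA on every string of length ≤ 6
  (C) ((0|1)(0|1))*: on ε the DFA stays in r0 and rejects (r0 ∉ Accept), but the regex matches it → eliminate
  (D) (0|1)*01(0|1)*: on '1' the DFA goes r0 → r1 and accepts (r1 ∈ Accept), but the regex does not match it → eliminate
Only (B) is consistent with the DFA.
(B) (0*10*)(0*10*0*10*)*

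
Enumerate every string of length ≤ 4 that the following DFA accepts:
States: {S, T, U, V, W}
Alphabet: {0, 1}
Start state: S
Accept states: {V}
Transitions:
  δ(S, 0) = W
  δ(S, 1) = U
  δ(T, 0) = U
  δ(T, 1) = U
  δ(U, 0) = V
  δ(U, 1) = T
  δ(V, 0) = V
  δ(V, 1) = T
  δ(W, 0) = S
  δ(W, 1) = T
10, 100, 0010, 0100, 0110, 1000, 1100, 1110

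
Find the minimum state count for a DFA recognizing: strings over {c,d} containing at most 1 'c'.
By Myhill–Nerode, count the distinguishable equivalence classes: 3 classes — having seen 0, 1, or >1 copies of 'c'; counts 0 through 1 are accepting and >1 is dead.
3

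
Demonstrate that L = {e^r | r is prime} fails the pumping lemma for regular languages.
Assume L is regular with pumping length p. Idea: pumping by a suitable count produces a composite length.
Let q be a prime with q ≥ p and choose s = e^q ∈ L. By the pumping lemma, s = xyz with |xy| ≤ p, |y| = k ≥ 1. Take i = q+1: |xy^(q+1)z| = q + q·k = q(1+k). Since q ≥ 2 and 1+k ≥ 2, q(1+k) is composite, so xy^(q+1)z ∉ L.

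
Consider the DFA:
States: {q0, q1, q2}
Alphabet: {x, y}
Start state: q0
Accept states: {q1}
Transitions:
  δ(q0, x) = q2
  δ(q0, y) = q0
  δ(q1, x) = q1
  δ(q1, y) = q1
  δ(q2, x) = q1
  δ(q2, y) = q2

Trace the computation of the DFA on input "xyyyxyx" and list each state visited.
read 'x': q0 → q2
  read 'y': q2 → q2
  read 'y': q2 → q2
  read 'y': q2 → q2
  read 'x': q2 → q1
  read 'y': q1 → q1
  read 'x': q1 → q1
q0 -> q2 -> q2 -> q2 -> q2 -> q1 -> q1 -> q1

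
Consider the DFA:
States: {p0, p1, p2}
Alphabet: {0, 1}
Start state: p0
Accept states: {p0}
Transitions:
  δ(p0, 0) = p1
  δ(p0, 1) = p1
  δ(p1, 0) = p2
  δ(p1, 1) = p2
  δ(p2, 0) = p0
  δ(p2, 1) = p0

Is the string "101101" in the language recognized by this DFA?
Processing string "101101":
  p0 --1--> p1
  p1 --0--> p2
  p2 --1--> p0
  p0 --1--> p1
  p1 --0--> p2
  p2 --1--> p0
Final state: p0
Accept states: {p0}
Yes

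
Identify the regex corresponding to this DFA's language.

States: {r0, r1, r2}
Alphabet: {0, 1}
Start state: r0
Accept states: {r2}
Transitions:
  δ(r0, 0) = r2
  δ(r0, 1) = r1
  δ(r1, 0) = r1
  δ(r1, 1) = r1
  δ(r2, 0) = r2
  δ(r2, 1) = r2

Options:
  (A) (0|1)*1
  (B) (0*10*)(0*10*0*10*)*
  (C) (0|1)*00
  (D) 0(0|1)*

Check each option against the DFA on short strings; one disagreement eliminates an option:
  (A) (0|1)*1: on '0' the DFA goes r0 → r2 and accepts (r2 ∈ Accept), but the regex does not match it → eliminate
  (B) (0*10*)(0*10*0*10*)*: on '0' the DFA goes r0 → r2 and accepts (r2 ∈ Accept), but the regex does not match it → eliminate
  (C) (0|1)*00: on '0' the DFA goes r0 → r2 and accepts (r2 ∈ Accept), but the regex does not match it → eliminate
  (D) 0(0|1)*: agrees with the DFA on every string of length ≤ 6
Only (D) is consistent with the DFA.
(D) 0(0|1)*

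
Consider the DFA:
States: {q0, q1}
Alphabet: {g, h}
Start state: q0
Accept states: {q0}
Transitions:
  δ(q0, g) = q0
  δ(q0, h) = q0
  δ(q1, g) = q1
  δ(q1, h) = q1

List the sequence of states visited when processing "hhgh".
read 'h': q0 → q0
  read 'h': q0 → q0
  read 'g': q0 → q0
  read 'h': q0 → q0
q0 -> q0 -> q0 -> q0 -> q0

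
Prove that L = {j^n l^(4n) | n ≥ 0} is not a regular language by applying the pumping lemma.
Assume L is regular with pumping length p. Idea: pumping the j-block breaks the 1:4 ratio.
Choose s = j^p l^(4p) (length 5p ≥ p). By the pumping lemma, s = xyz with |xy| ≤ p, |y| > 0, so y = j^k with k ≥ 1. Then xy²z = j^(p+k) l^(4p). For this to be in L we would need 4p = 4(p+k), i.e. 4k = 0, contradicting k ≥ 1. So xy²z ∉ L.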